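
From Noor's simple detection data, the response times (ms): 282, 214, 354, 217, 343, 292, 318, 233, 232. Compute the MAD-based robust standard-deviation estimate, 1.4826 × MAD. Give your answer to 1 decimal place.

74.1 ms

Sorted: 214, 217, 232, 233, 282, 292, 318, 343, 354 → median = 282
|x − 282| sorted: 0, 10, 36, 49, 50, 61, 65, 68, 72 → MAD = 50
Robust SD ≈ 1.4826 × 50 = 74.130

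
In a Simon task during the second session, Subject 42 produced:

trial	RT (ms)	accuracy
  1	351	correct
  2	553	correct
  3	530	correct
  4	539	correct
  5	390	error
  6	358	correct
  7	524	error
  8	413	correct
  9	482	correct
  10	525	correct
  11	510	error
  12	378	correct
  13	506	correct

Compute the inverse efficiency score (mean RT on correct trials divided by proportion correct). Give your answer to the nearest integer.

Correct trials (n=10): 351, 553, 530, 539, 358, 413, 482, 525, 378, 506
Mean correct RT = 4635/10 = 463.5000 ms
Proportion correct = 10/13
IES = 463.5000 / (10/13) = 602.550 ms

603 ms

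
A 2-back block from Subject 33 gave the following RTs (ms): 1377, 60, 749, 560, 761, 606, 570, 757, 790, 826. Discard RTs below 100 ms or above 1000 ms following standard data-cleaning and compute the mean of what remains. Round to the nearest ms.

702 ms

Excluded: 60, 1377
Retained (n=8): Σ = 5619
Mean = 5619/8 = 702.3750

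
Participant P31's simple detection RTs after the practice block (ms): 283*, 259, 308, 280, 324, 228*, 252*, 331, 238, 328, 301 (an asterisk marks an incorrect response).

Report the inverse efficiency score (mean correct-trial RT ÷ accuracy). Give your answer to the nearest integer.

407 ms

Correct trials (n=8): 259, 308, 280, 324, 331, 238, 328, 301
Mean correct RT = 2369/8 = 296.1250 ms
Proportion correct = 8/11
IES = 296.1250 / (8/11) = 407.172 ms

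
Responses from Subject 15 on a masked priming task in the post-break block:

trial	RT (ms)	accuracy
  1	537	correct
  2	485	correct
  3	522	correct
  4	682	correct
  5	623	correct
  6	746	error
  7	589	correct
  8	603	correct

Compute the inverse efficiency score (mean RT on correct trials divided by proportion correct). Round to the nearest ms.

660 ms

Correct trials (n=7): 537, 485, 522, 682, 623, 589, 603
Mean correct RT = 4041/7 = 577.2857 ms
Proportion correct = 7/8
IES = 577.2857 / (7/8) = 659.755 ms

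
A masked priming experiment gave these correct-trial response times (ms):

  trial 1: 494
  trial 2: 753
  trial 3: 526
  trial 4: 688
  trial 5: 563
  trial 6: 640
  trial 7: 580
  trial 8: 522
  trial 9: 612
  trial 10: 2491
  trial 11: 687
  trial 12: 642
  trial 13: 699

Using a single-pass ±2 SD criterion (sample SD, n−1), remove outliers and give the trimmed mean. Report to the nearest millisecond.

n = 13, ΣRT = 9897, M = 761.308
Σ(x−M)² = 3314214.77; s = √(3314214.77/12) = 525.533
Cutoffs: 761.308 ± 2·525.533 → [-289.8, 1812.4]
Outside: 2491 → excluded.
Retained (n=12): Σ = 7406, mean = 7406/12 = 617.167

617 ms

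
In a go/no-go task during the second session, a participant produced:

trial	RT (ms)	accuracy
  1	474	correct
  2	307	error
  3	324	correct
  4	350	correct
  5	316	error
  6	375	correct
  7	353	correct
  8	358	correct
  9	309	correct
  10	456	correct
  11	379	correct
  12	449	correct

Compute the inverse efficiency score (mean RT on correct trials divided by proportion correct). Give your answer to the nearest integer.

459 ms

Correct trials (n=10): 474, 324, 350, 375, 353, 358, 309, 456, 379, 449
Mean correct RT = 3827/10 = 382.7000 ms
Proportion correct = 10/12
IES = 382.7000 / (10/12) = 459.240 ms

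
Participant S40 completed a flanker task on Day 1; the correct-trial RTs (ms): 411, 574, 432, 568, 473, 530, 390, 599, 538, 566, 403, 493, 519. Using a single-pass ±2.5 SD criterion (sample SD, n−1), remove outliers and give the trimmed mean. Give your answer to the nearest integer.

500 ms

n = 13, ΣRT = 6496, M = 499.692
Σ(x−M)² = 61792.77; s = √(61792.77/12) = 71.759
Cutoffs: 499.692 ± 2.5·71.759 → [320.3, 679.1]
No RTs fall outside the cutoffs; all 13 retained. Mean = 6496/13 = 499.692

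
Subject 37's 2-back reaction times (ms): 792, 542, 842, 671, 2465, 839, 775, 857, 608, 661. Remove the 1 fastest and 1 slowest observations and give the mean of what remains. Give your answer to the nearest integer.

756 ms

Sorted: 542, 608, 661, 671, 775, 792, 839, 842, 857, 2465
Drop lowest 1 (542) and highest 1 (2465)
Remaining (n=8): Σ = 6045, mean = 6045/8 = 755.625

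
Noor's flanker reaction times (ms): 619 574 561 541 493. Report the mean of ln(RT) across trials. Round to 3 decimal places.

ln(RT): 6.4281, 6.3526, 6.3297, 6.2934, 6.2005
Σ ln(RT) = 31.6044
Mean = 31.6044/5 = 6.32088

6.321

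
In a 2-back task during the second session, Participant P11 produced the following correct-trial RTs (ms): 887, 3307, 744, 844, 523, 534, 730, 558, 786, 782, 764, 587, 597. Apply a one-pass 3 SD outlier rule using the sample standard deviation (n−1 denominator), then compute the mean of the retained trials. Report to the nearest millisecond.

n = 13, ΣRT = 11643, M = 895.615
Σ(x−M)² = 6478183.08; s = √(6478183.08/12) = 734.744
Cutoffs: 895.615 ± 3·734.744 → [-1308.6, 3099.8]
Outside: 3307 → excluded.
Retained (n=12): Σ = 8336, mean = 8336/12 = 694.667

695 ms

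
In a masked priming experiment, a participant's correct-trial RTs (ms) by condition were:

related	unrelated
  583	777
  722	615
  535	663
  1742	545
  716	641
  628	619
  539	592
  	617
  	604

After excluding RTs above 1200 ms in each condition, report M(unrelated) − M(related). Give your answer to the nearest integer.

10 ms

related: exclude 1742
M(related) = 3723/6 = 620.500
M(unrelated) = 5673/9 = 630.333
Difference = 630.333 − 620.500 = 9.833 ms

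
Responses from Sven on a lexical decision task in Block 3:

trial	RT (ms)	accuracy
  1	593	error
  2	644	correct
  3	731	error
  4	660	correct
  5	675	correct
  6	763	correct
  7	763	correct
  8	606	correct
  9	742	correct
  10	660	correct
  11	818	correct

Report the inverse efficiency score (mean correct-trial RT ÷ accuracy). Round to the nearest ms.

860 ms

Correct trials (n=9): 644, 660, 675, 763, 763, 606, 742, 660, 818
Mean correct RT = 6331/9 = 703.4444 ms
Proportion correct = 9/11
IES = 703.4444 / (9/11) = 859.765 ms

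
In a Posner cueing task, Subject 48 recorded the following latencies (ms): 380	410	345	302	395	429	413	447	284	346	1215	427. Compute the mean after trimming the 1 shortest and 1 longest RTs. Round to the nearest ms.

Sorted: 284, 302, 345, 346, 380, 395, 410, 413, 427, 429, 447, 1215
Drop lowest 1 (284) and highest 1 (1215)
Remaining (n=10): Σ = 3894, mean = 3894/10 = 389.400

389 ms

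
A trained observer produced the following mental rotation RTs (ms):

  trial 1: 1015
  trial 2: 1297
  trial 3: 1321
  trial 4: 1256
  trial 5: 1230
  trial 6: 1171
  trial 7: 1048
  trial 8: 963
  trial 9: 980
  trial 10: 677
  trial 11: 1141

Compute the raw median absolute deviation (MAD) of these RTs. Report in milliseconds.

Sorted: 677, 963, 980, 1015, 1048, 1141, 1171, 1230, 1256, 1297, 1321 → median = 1141
|x − 1141|: 126, 156, 180, 115, 89, 30, 93, 178, 161, 464, 0
Sorted deviations: 0, 30, 89, 93, 115, 126, 156, 161, 178, 180, 464 → MAD = 126

126 ms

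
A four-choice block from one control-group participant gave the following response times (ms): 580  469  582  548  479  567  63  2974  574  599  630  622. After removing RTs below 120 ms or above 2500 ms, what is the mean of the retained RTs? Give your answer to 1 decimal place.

565.0 ms

Excluded: 63, 2974
Retained (n=10): Σ = 5650
Mean = 5650/10 = 565.0000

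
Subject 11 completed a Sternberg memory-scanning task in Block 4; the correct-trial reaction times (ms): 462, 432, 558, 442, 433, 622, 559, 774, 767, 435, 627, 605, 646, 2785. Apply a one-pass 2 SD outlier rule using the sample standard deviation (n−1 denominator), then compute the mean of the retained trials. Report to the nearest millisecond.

n = 14, ΣRT = 10147, M = 724.786
Σ(x−M)² = 4748534.36; s = √(4748534.36/13) = 604.377
Cutoffs: 724.786 ± 2·604.377 → [-484.0, 1933.5]
Outside: 2785 → excluded.
Retained (n=13): Σ = 7362, mean = 7362/13 = 566.308

566 ms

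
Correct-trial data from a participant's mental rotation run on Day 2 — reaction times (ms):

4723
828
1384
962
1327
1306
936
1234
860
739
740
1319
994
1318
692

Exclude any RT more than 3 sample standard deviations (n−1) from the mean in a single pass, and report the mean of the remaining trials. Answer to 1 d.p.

n = 15, ΣRT = 19362, M = 1290.800
Σ(x−M)² = 13483266.40; s = √(13483266.40/14) = 981.372
Cutoffs: 1290.800 ± 3·981.372 → [-1653.3, 4234.9]
Outside: 4723 → excluded.
Retained (n=14): Σ = 14639, mean = 14639/14 = 1045.643

1045.6 ms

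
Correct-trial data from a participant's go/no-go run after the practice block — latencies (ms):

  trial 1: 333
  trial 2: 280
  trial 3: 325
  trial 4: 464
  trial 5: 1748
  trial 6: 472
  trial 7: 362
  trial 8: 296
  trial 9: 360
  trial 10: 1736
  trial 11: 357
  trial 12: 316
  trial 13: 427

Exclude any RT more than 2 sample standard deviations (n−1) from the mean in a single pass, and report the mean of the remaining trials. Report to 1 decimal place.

362.9 ms

n = 13, ΣRT = 7476, M = 575.077
Σ(x−M)² = 3260812.92; s = √(3260812.92/12) = 521.282
Cutoffs: 575.077 ± 2·521.282 → [-467.5, 1617.6]
Outside: 1736, 1748 → excluded.
Retained (n=11): Σ = 3992, mean = 3992/11 = 362.909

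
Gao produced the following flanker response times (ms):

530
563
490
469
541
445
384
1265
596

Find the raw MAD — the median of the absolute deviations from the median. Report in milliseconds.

Sorted: 384, 445, 469, 490, 530, 541, 563, 596, 1265 → median = 530
|x − 530|: 0, 33, 40, 61, 11, 85, 146, 735, 66
Sorted deviations: 0, 11, 33, 40, 61, 66, 85, 146, 735 → MAD = 61

61 ms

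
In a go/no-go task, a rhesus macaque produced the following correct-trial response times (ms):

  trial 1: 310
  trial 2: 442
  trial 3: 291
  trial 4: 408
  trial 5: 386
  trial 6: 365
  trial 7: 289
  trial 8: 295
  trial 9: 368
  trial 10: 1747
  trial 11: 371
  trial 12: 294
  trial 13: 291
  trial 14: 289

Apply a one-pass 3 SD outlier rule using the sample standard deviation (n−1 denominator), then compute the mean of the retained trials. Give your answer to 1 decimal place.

338.4 ms

n = 14, ΣRT = 6146, M = 439.000
Σ(x−M)² = 1876994.00; s = √(1876994.00/13) = 379.979
Cutoffs: 439.000 ± 3·379.979 → [-700.9, 1578.9]
Outside: 1747 → excluded.
Retained (n=13): Σ = 4399, mean = 4399/13 = 338.385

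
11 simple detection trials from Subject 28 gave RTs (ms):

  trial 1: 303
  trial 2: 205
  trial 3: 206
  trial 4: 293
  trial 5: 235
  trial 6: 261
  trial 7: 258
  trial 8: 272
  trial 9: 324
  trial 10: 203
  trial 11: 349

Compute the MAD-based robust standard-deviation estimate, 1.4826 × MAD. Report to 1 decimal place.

Sorted: 203, 205, 206, 235, 258, 261, 272, 293, 303, 324, 349 → median = 261
|x − 261| sorted: 0, 3, 11, 26, 32, 42, 55, 56, 58, 63, 88 → MAD = 42
Robust SD ≈ 1.4826 × 42 = 62.269

62.3 ms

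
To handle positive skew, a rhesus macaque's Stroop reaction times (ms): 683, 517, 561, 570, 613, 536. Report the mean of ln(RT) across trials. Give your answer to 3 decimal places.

ln(RT): 6.5265, 6.2480, 6.3297, 6.3456, 6.4184, 6.2841
Σ ln(RT) = 38.1524
Mean = 38.1524/6 = 6.35873

6.359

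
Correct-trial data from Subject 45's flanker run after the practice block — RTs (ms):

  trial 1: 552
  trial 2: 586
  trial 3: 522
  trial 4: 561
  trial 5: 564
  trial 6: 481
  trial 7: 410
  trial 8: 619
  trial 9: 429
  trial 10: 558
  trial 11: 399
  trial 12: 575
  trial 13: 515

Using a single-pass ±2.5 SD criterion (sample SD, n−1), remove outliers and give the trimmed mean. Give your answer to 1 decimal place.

n = 13, ΣRT = 6771, M = 520.846
Σ(x−M)² = 59829.69; s = √(59829.69/12) = 70.610
Cutoffs: 520.846 ± 2.5·70.610 → [344.3, 697.4]
No RTs fall outside the cutoffs; all 13 retained. Mean = 6771/13 = 520.846

520.8 ms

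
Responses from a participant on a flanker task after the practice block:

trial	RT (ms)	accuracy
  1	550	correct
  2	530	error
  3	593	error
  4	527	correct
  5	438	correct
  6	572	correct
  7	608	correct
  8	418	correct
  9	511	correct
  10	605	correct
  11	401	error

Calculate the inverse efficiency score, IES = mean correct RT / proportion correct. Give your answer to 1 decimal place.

Correct trials (n=8): 550, 527, 438, 572, 608, 418, 511, 605
Mean correct RT = 4229/8 = 528.6250 ms
Proportion correct = 8/11
IES = 528.6250 / (8/11) = 726.859 ms

726.9 ms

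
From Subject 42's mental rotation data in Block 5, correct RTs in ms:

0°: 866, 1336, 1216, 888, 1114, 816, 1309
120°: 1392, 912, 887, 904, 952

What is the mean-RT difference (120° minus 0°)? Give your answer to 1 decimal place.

M(0°) = 7545/7 = 1077.857
M(120°) = 5047/5 = 1009.400
Difference = 1009.400 − 1077.857 = -68.457 ms

-68.5 ms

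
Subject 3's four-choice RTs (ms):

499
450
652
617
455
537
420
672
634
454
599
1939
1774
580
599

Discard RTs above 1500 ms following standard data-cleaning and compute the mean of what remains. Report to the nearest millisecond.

Excluded: 1774, 1939
Retained (n=13): Σ = 7168
Mean = 7168/13 = 551.3846

551 ms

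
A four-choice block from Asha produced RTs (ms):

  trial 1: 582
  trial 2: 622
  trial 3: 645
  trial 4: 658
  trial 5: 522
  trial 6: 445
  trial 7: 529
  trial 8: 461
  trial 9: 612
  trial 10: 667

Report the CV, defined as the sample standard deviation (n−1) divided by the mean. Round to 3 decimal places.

0.141

n = 10, Σ = 5743, M = 574.3000
Σ(x−M)² = 58696.100; s = √(58696.100/9) = 80.7576
CV = 80.7576 / 574.3000 = 0.14062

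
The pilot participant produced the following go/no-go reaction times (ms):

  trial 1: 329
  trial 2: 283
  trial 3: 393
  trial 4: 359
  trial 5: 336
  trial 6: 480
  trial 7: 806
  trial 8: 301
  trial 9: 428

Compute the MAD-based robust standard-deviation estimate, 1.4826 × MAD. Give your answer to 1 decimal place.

Sorted: 283, 301, 329, 336, 359, 393, 428, 480, 806 → median = 359
|x − 359| sorted: 0, 23, 30, 34, 58, 69, 76, 121, 447 → MAD = 58
Robust SD ≈ 1.4826 × 58 = 85.991

86.0 ms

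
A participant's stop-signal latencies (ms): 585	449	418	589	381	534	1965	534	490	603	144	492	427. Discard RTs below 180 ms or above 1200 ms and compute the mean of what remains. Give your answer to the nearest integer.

500 ms

Excluded: 144, 1965
Retained (n=11): Σ = 5502
Mean = 5502/11 = 500.1818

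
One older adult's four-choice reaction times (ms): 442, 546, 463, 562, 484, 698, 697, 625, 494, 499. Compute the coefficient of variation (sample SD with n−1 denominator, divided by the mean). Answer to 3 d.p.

n = 10, Σ = 5510, M = 551.0000
Σ(x−M)² = 78614.000; s = √(78614.000/9) = 93.4606
CV = 93.4606 / 551.0000 = 0.16962

0.170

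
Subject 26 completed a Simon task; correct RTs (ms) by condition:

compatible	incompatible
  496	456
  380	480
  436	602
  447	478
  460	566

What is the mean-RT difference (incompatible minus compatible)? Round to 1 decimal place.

72.6 ms

M(compatible) = 2219/5 = 443.800
M(incompatible) = 2582/5 = 516.400
Difference = 516.400 − 443.800 = 72.600 ms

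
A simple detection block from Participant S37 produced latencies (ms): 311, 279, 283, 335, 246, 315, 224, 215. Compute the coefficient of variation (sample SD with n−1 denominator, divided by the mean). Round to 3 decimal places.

n = 8, Σ = 2208, M = 276.0000
Σ(x−M)² = 13610.000; s = √(13610.000/7) = 44.0941
CV = 44.0941 / 276.0000 = 0.15976

0.160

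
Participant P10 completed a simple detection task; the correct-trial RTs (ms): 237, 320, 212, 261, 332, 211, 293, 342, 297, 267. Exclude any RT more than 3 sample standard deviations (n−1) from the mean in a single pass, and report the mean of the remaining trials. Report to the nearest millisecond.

277 ms

n = 10, ΣRT = 2772, M = 277.200
Σ(x−M)² = 20291.60; s = √(20291.60/9) = 47.483
Cutoffs: 277.200 ± 3·47.483 → [134.8, 419.6]
No RTs fall outside the cutoffs; all 10 retained. Mean = 2772/10 = 277.200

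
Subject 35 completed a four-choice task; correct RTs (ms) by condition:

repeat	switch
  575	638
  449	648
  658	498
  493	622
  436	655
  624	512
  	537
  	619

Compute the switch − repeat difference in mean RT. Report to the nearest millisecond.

M(repeat) = 3235/6 = 539.167
M(switch) = 4729/8 = 591.125
Difference = 591.125 − 539.167 = 51.958 ms

52 ms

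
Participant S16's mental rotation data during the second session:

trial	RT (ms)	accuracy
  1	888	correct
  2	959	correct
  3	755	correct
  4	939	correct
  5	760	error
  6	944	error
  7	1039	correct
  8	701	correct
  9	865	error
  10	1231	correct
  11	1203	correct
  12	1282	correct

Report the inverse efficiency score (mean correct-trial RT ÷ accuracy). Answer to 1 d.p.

Correct trials (n=9): 888, 959, 755, 939, 1039, 701, 1231, 1203, 1282
Mean correct RT = 8997/9 = 999.6667 ms
Proportion correct = 9/12
IES = 999.6667 / (9/12) = 1332.889 ms

1332.9 ms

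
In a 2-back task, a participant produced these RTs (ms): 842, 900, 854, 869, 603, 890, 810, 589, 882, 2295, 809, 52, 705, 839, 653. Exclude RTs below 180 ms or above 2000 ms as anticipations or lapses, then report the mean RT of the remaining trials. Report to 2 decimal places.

Excluded: 52, 2295
Retained (n=13): Σ = 10245
Mean = 10245/13 = 788.0769

788.08 ms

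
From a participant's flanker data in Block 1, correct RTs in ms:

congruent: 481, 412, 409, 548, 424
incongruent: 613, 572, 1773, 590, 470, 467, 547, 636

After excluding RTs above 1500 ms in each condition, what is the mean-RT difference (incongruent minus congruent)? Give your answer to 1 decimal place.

incongruent: exclude 1773
M(congruent) = 2274/5 = 454.800
M(incongruent) = 3895/7 = 556.429
Difference = 556.429 − 454.800 = 101.629 ms

101.6 ms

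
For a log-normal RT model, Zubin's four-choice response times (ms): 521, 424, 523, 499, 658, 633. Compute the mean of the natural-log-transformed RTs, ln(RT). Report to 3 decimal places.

ln(RT): 6.2558, 6.0497, 6.2596, 6.2126, 6.4892, 6.4505
Σ ln(RT) = 37.7173
Mean = 37.7173/6 = 6.28622

6.286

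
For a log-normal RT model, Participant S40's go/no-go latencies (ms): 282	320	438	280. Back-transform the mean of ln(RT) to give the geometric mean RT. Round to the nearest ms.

324 ms

ln(RT): 5.6419, 5.7683, 6.0822, 5.6348
Mean ln(RT) = 23.1272/4 = 5.78181
Geometric mean = exp(5.78181) = 324.35 ms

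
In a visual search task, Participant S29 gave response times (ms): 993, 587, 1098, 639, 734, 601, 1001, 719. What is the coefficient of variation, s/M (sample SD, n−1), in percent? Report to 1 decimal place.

25.5%

n = 8, Σ = 6372, M = 796.5000
Σ(x−M)² = 288164.000; s = √(288164.000/7) = 202.8948
CV = 202.8948 / 796.5000 = 0.25473 = 25.473%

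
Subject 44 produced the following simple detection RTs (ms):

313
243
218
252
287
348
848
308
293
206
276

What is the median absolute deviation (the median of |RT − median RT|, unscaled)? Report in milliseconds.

35 ms

Sorted: 206, 218, 243, 252, 276, 287, 293, 308, 313, 348, 848 → median = 287
|x − 287|: 26, 44, 69, 35, 0, 61, 561, 21, 6, 81, 11
Sorted deviations: 0, 6, 11, 21, 26, 35, 44, 61, 69, 81, 561 → MAD = 35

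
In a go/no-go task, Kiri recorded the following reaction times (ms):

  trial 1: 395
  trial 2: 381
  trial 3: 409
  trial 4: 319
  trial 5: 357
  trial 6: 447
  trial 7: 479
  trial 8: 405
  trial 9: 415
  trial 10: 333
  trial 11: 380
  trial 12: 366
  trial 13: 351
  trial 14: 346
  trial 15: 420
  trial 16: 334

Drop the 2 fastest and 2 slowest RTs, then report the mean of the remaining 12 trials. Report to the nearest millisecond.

380 ms

Sorted: 319, 333, 334, 346, 351, 357, 366, 380, 381, 395, 405, 409, 415, 420, 447, 479
Drop lowest 2 (319, 333) and highest 2 (447, 479)
Remaining (n=12): Σ = 4559, mean = 4559/12 = 379.917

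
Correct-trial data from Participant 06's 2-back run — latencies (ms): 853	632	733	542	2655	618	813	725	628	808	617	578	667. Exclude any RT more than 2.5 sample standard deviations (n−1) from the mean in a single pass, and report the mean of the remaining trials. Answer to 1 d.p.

n = 13, ΣRT = 10869, M = 836.077
Σ(x−M)² = 3695218.92; s = √(3695218.92/12) = 554.919
Cutoffs: 836.077 ± 2.5·554.919 → [-551.2, 2223.4]
Outside: 2655 → excluded.
Retained (n=12): Σ = 8214, mean = 8214/12 = 684.500

684.5 ms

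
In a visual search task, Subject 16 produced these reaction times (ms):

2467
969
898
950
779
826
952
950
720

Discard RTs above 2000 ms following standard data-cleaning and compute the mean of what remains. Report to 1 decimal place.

880.5 ms

Excluded: 2467
Retained (n=8): Σ = 7044
Mean = 7044/8 = 880.5000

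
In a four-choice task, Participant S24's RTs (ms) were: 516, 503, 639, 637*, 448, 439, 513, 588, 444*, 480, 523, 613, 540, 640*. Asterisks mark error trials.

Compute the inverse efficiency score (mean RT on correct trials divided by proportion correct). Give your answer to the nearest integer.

671 ms

Correct trials (n=11): 516, 503, 639, 448, 439, 513, 588, 480, 523, 613, 540
Mean correct RT = 5802/11 = 527.4545 ms
Proportion correct = 11/14
IES = 527.4545 / (11/14) = 671.306 ms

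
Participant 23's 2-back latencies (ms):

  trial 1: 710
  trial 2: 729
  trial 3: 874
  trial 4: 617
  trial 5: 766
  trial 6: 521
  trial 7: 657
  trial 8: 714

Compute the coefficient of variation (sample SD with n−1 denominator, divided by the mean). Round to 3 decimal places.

0.150

n = 8, Σ = 5588, M = 698.5000
Σ(x−M)² = 76530.000; s = √(76530.000/7) = 104.5603
CV = 104.5603 / 698.5000 = 0.14969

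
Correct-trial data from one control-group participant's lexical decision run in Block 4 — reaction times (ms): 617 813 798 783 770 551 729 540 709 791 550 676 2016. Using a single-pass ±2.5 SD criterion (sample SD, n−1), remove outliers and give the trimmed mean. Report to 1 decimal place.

693.9 ms

n = 13, ΣRT = 10343, M = 795.615
Σ(x−M)² = 1734137.08; s = √(1734137.08/12) = 380.147
Cutoffs: 795.615 ± 2.5·380.147 → [-154.8, 1746.0]
Outside: 2016 → excluded.
Retained (n=12): Σ = 8327, mean = 8327/12 = 693.917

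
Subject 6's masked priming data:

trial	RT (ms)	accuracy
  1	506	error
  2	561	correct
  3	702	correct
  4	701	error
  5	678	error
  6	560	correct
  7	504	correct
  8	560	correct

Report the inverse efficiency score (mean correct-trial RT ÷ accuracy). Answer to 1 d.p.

923.8 ms

Correct trials (n=5): 561, 702, 560, 504, 560
Mean correct RT = 2887/5 = 577.4000 ms
Proportion correct = 5/8
IES = 577.4000 / (5/8) = 923.840 ms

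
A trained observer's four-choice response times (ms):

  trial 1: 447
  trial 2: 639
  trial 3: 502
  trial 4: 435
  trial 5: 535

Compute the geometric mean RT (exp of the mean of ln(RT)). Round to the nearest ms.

507 ms

ln(RT): 6.1026, 6.4599, 6.2186, 6.0753, 6.2823
Mean ln(RT) = 31.1387/5 = 6.22774
Geometric mean = exp(6.22774) = 506.61 ms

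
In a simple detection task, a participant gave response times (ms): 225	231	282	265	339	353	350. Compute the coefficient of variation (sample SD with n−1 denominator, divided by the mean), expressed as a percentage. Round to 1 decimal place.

n = 7, Σ = 2045, M = 292.1429
Σ(x−M)² = 18332.857; s = √(18332.857/6) = 55.2764
CV = 55.2764 / 292.1429 = 0.18921 = 18.921%

18.9%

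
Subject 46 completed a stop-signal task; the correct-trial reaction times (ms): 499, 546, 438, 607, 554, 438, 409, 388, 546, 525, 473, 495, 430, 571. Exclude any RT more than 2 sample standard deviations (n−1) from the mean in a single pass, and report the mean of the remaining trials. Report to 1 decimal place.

n = 14, ΣRT = 6919, M = 494.214
Σ(x−M)² = 57962.36; s = √(57962.36/13) = 66.773
Cutoffs: 494.214 ± 2·66.773 → [360.7, 627.8]
No RTs fall outside the cutoffs; all 14 retained. Mean = 6919/14 = 494.214

494.2 ms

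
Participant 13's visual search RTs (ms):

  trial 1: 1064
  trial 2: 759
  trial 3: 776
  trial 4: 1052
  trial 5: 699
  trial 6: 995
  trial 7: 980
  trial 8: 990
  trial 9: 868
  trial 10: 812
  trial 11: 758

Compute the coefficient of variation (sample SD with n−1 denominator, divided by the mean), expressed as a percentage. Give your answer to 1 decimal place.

n = 11, Σ = 9753, M = 886.6364
Σ(x−M)² = 176150.545; s = √(176150.545/10) = 132.7217
CV = 132.7217 / 886.6364 = 0.14969 = 14.969%

15.0%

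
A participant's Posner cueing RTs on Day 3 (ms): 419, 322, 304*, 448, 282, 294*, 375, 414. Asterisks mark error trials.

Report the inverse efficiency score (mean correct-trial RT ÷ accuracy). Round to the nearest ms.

502 ms

Correct trials (n=6): 419, 322, 448, 282, 375, 414
Mean correct RT = 2260/6 = 376.6667 ms
Proportion correct = 6/8
IES = 376.6667 / (6/8) = 502.222 ms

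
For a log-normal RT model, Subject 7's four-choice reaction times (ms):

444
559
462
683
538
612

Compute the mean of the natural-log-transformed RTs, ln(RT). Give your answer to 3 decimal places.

6.298

ln(RT): 6.0958, 6.3261, 6.1356, 6.5265, 6.2879, 6.4167
Σ ln(RT) = 37.7886
Mean = 37.7886/6 = 6.29810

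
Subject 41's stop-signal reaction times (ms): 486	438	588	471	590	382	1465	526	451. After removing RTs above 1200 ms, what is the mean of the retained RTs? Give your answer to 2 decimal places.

491.50 ms

Excluded: 1465
Retained (n=8): Σ = 3932
Mean = 3932/8 = 491.5000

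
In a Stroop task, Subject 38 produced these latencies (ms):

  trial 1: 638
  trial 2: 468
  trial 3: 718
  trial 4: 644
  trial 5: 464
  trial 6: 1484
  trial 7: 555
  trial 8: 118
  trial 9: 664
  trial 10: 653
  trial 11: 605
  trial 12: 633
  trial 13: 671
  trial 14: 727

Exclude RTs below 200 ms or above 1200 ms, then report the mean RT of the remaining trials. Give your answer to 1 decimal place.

620.0 ms

Excluded: 118, 1484
Retained (n=12): Σ = 7440
Mean = 7440/12 = 620.0000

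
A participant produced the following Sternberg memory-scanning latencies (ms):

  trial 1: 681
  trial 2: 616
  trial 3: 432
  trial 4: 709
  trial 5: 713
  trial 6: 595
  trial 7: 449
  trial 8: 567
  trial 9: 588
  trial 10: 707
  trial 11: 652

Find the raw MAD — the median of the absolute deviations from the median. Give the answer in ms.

65 ms

Sorted: 432, 449, 567, 588, 595, 616, 652, 681, 707, 709, 713 → median = 616
|x − 616|: 65, 0, 184, 93, 97, 21, 167, 49, 28, 91, 36
Sorted deviations: 0, 21, 28, 36, 49, 65, 91, 93, 97, 167, 184 → MAD = 65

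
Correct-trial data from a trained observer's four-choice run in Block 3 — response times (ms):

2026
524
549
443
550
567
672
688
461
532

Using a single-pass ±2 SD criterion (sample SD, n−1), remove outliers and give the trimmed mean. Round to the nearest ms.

n = 10, ΣRT = 7012, M = 701.200
Σ(x−M)² = 2004549.60; s = √(2004549.60/9) = 471.940
Cutoffs: 701.200 ± 2·471.940 → [-242.7, 1645.1]
Outside: 2026 → excluded.
Retained (n=9): Σ = 4986, mean = 4986/9 = 554.000

554 ms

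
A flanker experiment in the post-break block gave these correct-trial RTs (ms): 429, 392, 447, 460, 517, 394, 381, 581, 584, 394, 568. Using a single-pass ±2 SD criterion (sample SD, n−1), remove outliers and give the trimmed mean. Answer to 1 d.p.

467.9 ms

n = 11, ΣRT = 5147, M = 467.909
Σ(x−M)² = 64948.91; s = √(64948.91/10) = 80.591
Cutoffs: 467.909 ± 2·80.591 → [306.7, 629.1]
No RTs fall outside the cutoffs; all 11 retained. Mean = 5147/11 = 467.909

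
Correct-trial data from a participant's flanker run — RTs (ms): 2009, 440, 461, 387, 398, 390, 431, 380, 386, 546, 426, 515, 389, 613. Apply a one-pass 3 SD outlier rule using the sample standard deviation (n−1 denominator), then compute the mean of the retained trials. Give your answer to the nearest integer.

443 ms

n = 14, ΣRT = 7771, M = 555.071
Σ(x−M)² = 2340078.93; s = √(2340078.93/13) = 424.271
Cutoffs: 555.071 ± 3·424.271 → [-717.7, 1827.9]
Outside: 2009 → excluded.
Retained (n=13): Σ = 5762, mean = 5762/13 = 443.231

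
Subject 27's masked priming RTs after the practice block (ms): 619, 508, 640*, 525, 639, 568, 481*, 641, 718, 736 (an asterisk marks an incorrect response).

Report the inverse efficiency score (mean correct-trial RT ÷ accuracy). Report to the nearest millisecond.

774 ms

Correct trials (n=8): 619, 508, 525, 639, 568, 641, 718, 736
Mean correct RT = 4954/8 = 619.2500 ms
Proportion correct = 8/10
IES = 619.2500 / (8/10) = 774.062 ms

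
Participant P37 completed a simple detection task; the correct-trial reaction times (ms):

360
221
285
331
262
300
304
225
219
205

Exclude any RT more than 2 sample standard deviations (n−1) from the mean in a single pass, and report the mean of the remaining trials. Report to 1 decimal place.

n = 10, ΣRT = 2712, M = 271.200
Σ(x−M)² = 25403.60; s = √(25403.60/9) = 53.128
Cutoffs: 271.200 ± 2·53.128 → [164.9, 377.5]
No RTs fall outside the cutoffs; all 10 retained. Mean = 2712/10 = 271.200

271.2 ms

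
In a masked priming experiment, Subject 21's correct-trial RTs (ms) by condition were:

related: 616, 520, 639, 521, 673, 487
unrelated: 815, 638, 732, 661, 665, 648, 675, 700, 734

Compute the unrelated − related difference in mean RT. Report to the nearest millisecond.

120 ms

M(related) = 3456/6 = 576.000
M(unrelated) = 6268/9 = 696.444
Difference = 696.444 − 576.000 = 120.444 ms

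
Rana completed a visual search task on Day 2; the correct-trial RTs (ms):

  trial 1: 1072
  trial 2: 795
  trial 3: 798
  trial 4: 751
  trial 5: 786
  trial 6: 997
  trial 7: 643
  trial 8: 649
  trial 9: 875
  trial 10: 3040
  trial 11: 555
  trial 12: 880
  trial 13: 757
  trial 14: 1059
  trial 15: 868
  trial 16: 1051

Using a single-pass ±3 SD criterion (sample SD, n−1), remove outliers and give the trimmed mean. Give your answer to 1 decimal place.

835.7 ms

n = 16, ΣRT = 15576, M = 973.500
Σ(x−M)² = 4907438.00; s = √(4907438.00/15) = 571.981
Cutoffs: 973.500 ± 3·571.981 → [-742.4, 2689.4]
Outside: 3040 → excluded.
Retained (n=15): Σ = 12536, mean = 12536/15 = 835.733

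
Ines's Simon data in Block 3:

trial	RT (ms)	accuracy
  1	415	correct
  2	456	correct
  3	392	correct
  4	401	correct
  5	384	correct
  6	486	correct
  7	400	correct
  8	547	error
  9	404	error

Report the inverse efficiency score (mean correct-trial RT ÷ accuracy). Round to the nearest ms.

539 ms

Correct trials (n=7): 415, 456, 392, 401, 384, 486, 400
Mean correct RT = 2934/7 = 419.1429 ms
Proportion correct = 7/9
IES = 419.1429 / (7/9) = 538.898 ms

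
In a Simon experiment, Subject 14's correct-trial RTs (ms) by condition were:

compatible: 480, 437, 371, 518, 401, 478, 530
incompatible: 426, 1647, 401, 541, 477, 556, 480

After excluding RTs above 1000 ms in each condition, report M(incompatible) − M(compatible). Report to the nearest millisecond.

21 ms

incompatible: exclude 1647
M(compatible) = 3215/7 = 459.286
M(incompatible) = 2881/6 = 480.167
Difference = 480.167 − 459.286 = 20.881 ms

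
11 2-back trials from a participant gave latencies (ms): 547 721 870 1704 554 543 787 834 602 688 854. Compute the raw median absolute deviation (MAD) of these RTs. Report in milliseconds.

133 ms

Sorted: 543, 547, 554, 602, 688, 721, 787, 834, 854, 870, 1704 → median = 721
|x − 721|: 174, 0, 149, 983, 167, 178, 66, 113, 119, 33, 133
Sorted deviations: 0, 33, 66, 113, 119, 133, 149, 167, 174, 178, 983 → MAD = 133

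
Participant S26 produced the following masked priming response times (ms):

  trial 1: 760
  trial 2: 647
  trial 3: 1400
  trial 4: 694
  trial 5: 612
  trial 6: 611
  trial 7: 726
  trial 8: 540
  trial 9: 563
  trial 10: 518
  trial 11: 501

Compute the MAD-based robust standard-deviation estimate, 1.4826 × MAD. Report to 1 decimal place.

121.6 ms

Sorted: 501, 518, 540, 563, 611, 612, 647, 694, 726, 760, 1400 → median = 612
|x − 612| sorted: 0, 1, 35, 49, 72, 82, 94, 111, 114, 148, 788 → MAD = 82
Robust SD ≈ 1.4826 × 82 = 121.573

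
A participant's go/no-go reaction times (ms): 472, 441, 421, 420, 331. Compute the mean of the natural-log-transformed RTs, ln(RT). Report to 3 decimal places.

ln(RT): 6.1570, 6.0890, 6.0426, 6.0403, 5.8021
Σ ln(RT) = 30.1310
Mean = 30.1310/5 = 6.02621

6.026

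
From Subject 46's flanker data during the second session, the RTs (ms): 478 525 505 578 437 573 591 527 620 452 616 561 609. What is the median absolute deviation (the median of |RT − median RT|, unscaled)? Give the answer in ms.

Sorted: 437, 452, 478, 505, 525, 527, 561, 573, 578, 591, 609, 616, 620 → median = 561
|x − 561|: 83, 36, 56, 17, 124, 12, 30, 34, 59, 109, 55, 0, 48
Sorted deviations: 0, 12, 17, 30, 34, 36, 48, 55, 56, 59, 83, 109, 124 → MAD = 48

48 ms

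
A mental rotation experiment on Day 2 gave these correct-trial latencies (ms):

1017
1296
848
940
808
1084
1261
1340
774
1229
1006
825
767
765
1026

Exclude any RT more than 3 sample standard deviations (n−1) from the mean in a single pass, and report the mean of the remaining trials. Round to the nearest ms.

n = 15, ΣRT = 14986, M = 999.067
Σ(x−M)² = 586604.93; s = √(586604.93/14) = 204.696
Cutoffs: 999.067 ± 3·204.696 → [385.0, 1613.2]
No RTs fall outside the cutoffs; all 15 retained. Mean = 14986/15 = 999.067

999 ms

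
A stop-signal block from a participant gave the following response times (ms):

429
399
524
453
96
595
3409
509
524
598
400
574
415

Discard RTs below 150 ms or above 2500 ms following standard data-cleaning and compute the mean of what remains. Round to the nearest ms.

Excluded: 96, 3409
Retained (n=11): Σ = 5420
Mean = 5420/11 = 492.7273

493 ms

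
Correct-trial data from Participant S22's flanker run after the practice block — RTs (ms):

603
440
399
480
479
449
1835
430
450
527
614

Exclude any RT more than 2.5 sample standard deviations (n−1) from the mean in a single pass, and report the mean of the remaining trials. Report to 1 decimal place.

487.1 ms

n = 11, ΣRT = 6706, M = 609.636
Σ(x−M)² = 1698980.55; s = √(1698980.55/10) = 412.187
Cutoffs: 609.636 ± 2.5·412.187 → [-420.8, 1640.1]
Outside: 1835 → excluded.
Retained (n=10): Σ = 4871, mean = 4871/10 = 487.100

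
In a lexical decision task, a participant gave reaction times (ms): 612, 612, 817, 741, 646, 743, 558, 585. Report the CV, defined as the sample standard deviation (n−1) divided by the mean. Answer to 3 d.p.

0.138

n = 8, Σ = 5314, M = 664.2500
Σ(x−M)² = 58787.500; s = √(58787.500/7) = 91.6418
CV = 91.6418 / 664.2500 = 0.13796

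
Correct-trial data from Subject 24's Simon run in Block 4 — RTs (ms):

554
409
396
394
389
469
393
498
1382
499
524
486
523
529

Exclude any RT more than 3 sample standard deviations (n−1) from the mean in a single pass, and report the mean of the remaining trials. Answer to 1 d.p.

n = 14, ΣRT = 7445, M = 531.786
Σ(x−M)² = 823906.36; s = √(823906.36/13) = 251.749
Cutoffs: 531.786 ± 3·251.749 → [-223.5, 1287.0]
Outside: 1382 → excluded.
Retained (n=13): Σ = 6063, mean = 6063/13 = 466.385

466.4 ms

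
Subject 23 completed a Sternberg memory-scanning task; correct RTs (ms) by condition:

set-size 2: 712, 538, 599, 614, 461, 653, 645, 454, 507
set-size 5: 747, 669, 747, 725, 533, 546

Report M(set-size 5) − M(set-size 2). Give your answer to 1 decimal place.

85.3 ms

M(set-size 2) = 5183/9 = 575.889
M(set-size 5) = 3967/6 = 661.167
Difference = 661.167 − 575.889 = 85.278 ms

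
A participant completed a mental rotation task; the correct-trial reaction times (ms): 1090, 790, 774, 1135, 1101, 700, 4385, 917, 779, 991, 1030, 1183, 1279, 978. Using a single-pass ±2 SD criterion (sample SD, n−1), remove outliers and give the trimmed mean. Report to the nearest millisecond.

n = 14, ΣRT = 17132, M = 1223.714
Σ(x−M)² = 11147778.86; s = √(11147778.86/13) = 926.025
Cutoffs: 1223.714 ± 2·926.025 → [-628.3, 3075.8]
Outside: 4385 → excluded.
Retained (n=13): Σ = 12747, mean = 12747/13 = 980.538

981 ms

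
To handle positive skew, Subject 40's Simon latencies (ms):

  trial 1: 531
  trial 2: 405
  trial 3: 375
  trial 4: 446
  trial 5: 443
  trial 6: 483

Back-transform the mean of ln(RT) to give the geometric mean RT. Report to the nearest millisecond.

ln(RT): 6.2748, 6.0039, 5.9269, 6.1003, 6.0936, 6.1800
Mean ln(RT) = 36.5795/6 = 6.09658
Geometric mean = exp(6.09658) = 444.34 ms

444 ms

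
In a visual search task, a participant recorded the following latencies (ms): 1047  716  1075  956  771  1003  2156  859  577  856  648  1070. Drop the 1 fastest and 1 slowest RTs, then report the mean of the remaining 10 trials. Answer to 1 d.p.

Sorted: 577, 648, 716, 771, 856, 859, 956, 1003, 1047, 1070, 1075, 2156
Drop lowest 1 (577) and highest 1 (2156)
Remaining (n=10): Σ = 9001, mean = 9001/10 = 900.100

900.1 ms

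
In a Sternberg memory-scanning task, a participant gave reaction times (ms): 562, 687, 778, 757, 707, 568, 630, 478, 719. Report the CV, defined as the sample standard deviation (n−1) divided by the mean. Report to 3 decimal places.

n = 9, Σ = 5886, M = 654.0000
Σ(x−M)² = 81520.000; s = √(81520.000/8) = 100.9455
CV = 100.9455 / 654.0000 = 0.15435

0.154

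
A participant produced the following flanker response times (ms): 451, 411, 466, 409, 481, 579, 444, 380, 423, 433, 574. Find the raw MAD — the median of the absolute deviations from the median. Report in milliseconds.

33 ms

Sorted: 380, 409, 411, 423, 433, 444, 451, 466, 481, 574, 579 → median = 444
|x − 444|: 7, 33, 22, 35, 37, 135, 0, 64, 21, 11, 130
Sorted deviations: 0, 7, 11, 21, 22, 33, 35, 37, 64, 130, 135 → MAD = 33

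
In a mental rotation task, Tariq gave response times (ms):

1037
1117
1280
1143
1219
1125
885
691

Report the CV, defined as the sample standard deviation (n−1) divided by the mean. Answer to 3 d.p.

n = 8, Σ = 8497, M = 1062.1250
Σ(x−M)² = 255322.875; s = √(255322.875/7) = 190.9835
CV = 190.9835 / 1062.1250 = 0.17981

0.180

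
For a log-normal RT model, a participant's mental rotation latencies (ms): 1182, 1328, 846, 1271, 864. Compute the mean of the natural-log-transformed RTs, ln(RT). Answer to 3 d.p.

6.983

ln(RT): 7.0750, 7.1914, 6.7405, 7.1476, 6.7616
Σ ln(RT) = 34.9160
Mean = 34.9160/5 = 6.98321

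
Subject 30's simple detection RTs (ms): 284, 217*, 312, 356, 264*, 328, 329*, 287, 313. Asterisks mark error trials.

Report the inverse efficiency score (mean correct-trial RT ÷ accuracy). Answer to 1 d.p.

Correct trials (n=6): 284, 312, 356, 328, 287, 313
Mean correct RT = 1880/6 = 313.3333 ms
Proportion correct = 6/9
IES = 313.3333 / (6/9) = 470.000 ms

470.0 ms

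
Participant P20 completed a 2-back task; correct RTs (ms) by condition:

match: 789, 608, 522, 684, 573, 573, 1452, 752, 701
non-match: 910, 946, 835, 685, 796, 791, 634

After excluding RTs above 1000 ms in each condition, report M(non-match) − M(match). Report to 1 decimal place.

149.3 ms

match: exclude 1452
M(match) = 5202/8 = 650.250
M(non-match) = 5597/7 = 799.571
Difference = 799.571 − 650.250 = 149.321 ms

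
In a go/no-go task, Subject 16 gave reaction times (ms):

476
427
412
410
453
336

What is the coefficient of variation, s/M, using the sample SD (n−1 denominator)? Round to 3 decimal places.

0.114

n = 6, Σ = 2514, M = 419.0000
Σ(x−M)² = 11488.000; s = √(11488.000/5) = 47.9333
CV = 47.9333 / 419.0000 = 0.11440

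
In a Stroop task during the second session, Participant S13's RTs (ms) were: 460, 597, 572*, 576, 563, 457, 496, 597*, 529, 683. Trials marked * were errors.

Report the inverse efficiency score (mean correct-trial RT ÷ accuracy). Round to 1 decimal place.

Correct trials (n=8): 460, 597, 576, 563, 457, 496, 529, 683
Mean correct RT = 4361/8 = 545.1250 ms
Proportion correct = 8/10
IES = 545.1250 / (8/10) = 681.406 ms

681.4 ms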